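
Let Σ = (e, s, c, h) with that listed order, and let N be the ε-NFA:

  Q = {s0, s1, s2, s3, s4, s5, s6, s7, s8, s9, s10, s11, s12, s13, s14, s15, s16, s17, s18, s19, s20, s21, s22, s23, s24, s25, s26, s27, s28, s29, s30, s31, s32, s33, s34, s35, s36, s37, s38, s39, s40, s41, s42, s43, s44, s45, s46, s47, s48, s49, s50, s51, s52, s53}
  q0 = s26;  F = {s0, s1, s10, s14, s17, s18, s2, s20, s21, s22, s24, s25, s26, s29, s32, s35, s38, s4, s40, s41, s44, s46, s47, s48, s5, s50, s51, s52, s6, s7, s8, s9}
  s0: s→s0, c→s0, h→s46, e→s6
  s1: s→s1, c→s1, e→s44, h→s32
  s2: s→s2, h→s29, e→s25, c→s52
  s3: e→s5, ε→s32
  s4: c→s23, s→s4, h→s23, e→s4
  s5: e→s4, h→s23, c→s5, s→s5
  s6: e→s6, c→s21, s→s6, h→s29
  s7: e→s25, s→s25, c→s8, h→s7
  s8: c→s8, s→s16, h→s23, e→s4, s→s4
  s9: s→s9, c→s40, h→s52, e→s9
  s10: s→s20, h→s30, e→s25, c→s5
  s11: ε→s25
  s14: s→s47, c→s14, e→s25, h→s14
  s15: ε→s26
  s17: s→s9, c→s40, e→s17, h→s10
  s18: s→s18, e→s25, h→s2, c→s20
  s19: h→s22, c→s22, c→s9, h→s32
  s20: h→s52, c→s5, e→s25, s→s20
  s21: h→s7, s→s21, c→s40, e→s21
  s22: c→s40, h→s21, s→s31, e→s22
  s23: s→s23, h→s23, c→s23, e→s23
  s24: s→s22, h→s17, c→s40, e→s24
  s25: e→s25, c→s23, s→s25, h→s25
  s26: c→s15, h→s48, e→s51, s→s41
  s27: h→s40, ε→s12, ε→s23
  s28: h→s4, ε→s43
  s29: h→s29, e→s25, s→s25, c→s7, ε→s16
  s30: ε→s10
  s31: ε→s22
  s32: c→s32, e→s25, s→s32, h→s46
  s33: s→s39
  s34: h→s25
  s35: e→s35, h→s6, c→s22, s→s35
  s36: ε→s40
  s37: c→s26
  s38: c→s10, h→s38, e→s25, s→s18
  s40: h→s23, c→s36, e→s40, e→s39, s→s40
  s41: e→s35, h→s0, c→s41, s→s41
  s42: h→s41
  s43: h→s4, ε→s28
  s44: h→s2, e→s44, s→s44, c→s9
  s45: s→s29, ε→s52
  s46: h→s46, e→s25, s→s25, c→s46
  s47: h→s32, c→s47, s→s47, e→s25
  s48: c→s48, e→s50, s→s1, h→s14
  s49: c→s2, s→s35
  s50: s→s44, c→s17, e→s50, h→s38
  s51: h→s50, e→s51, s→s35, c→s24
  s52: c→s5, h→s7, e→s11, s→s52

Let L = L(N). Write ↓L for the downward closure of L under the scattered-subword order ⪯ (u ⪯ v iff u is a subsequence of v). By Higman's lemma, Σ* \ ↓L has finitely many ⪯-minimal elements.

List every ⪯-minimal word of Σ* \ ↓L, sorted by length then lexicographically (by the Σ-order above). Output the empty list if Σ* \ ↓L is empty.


min(Σ*\↓L) = [ecch, hhec, shhsc].

|Q|=54, |F|=32, |δ|=161 (12 ε).
min D↑ (33 st, q0=0, F={22}): 0:e→1,s→2,c→0,h→3 1:e→1,s→4,c→5,h→6 2:e→4,s→2,c→2,h→7 3:e→6,s→8,c→3,h→9 4:e→4,s→4,c→10,h→11 5:e→5,s→10,c→12,h→13 6:e→6,s→14,c→13,h→15 7:e→11,s→7,c→7,h→16 8:e→14,s→8,c→8,h→17 9:e→18,s→19,c→9,h→9 10:e→10,s→10,c→12,h→20 11:e→11,s→11,c→20,h→21 12:e→12,s→12,c→12,h→22 13:e→13,s→23,c→12,h→24 14:e→14,s→14,c→23,h→25 15:e→18,s→26,c→24,h→15 16:e→18,s→18,c→16,h→16 17:e→18,s→17,c→17,h→16 18:e→18,s→18,c→22,h→18 19:e→18,s→19,c→19,h→17 20:e→20,s→20,c→12,h→27 21:e→18,s→18,c→27,h→21 22:e→22,s→22,c→22,h→22 23:e→23,s→23,c→12,h→28 24:e→18,s→29,c→30,h→24 25:e→18,s→25,c→28,h→21 26:e→18,s→26,c→29,h→25 27:e→18,s→18,c→31,h→27 28:e→18,s→28,c→30,h→27 29:e→18,s→29,c→30,h→28 30:e→32,s→30,c→30,h→22 31:e→32,s→32,c→31,h→22 32:e→32,s→32,c→22,h→22 [Hopcroft].
'ecch': |S_i|=[40, 30, 21, 8, 1] end={s23} ∉↓L; 4/4 del acc.
'hhec': N↓-sim [40, 32, 20, 4, 1] end={s23} rej; 4/4 del acc.
'shhsc': run [40, 29, 19, 8, 4, 1] end={s23} ∉↓L; 5/5 deletions ∈↓L.
3 minimals (antichain).


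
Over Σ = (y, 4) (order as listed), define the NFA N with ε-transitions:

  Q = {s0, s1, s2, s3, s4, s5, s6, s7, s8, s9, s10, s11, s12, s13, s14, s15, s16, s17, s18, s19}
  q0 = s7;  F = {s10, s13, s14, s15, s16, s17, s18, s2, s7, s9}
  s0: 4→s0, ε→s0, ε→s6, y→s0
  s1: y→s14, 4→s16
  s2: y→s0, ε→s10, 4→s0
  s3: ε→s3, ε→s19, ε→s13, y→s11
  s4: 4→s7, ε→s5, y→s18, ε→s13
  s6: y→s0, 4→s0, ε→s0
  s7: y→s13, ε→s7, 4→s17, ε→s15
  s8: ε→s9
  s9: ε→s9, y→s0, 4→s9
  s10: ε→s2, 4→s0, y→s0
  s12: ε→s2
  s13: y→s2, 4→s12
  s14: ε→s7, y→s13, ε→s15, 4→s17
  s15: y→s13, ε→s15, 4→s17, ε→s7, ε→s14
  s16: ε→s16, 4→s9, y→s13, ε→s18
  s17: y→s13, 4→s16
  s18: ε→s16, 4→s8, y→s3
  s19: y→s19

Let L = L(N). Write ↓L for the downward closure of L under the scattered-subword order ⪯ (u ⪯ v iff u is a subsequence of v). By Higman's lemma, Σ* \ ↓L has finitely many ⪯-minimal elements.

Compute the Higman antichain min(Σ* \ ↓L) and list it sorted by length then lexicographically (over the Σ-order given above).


|Q|=20, |F|=10, |δ|=53 (23 ε).
min D↑ (7 st, q0=0, F={5}): 0:y→1,4→2 1:y→3,4→3 2:y→1,4→4 3:y→5,4→5 4:y→1,4→6 5:y→5,4→5 6:y→5,4→6 (ε-aug+det+¬).
'yyy': run [17, 9, 6, 3] end={s0,s19,s6} rej; 3/3 single-dels accept.
'yy4': N↓-sim [17, 9, 6, 2] end={s0,s6} rej; 3/3 deletions ∈↓L.
'y4y': N↓-sim [17, 9, 5, 2] end={s0,s6} ∉↓L; 3/3 single-dels accept.
'y44': N↓-sim [17, 9, 5, 2] end={s0,s6} rej; 3/3 deletions ∈↓L.
'444y': run [17, 14, 13, 7, 2] end={s0,s6} ∉↓L; 4/4 deletions ∈↓L.
5 words, ⪯-incomp.

A = [yyy, yy4, y4y, y44, 444y].


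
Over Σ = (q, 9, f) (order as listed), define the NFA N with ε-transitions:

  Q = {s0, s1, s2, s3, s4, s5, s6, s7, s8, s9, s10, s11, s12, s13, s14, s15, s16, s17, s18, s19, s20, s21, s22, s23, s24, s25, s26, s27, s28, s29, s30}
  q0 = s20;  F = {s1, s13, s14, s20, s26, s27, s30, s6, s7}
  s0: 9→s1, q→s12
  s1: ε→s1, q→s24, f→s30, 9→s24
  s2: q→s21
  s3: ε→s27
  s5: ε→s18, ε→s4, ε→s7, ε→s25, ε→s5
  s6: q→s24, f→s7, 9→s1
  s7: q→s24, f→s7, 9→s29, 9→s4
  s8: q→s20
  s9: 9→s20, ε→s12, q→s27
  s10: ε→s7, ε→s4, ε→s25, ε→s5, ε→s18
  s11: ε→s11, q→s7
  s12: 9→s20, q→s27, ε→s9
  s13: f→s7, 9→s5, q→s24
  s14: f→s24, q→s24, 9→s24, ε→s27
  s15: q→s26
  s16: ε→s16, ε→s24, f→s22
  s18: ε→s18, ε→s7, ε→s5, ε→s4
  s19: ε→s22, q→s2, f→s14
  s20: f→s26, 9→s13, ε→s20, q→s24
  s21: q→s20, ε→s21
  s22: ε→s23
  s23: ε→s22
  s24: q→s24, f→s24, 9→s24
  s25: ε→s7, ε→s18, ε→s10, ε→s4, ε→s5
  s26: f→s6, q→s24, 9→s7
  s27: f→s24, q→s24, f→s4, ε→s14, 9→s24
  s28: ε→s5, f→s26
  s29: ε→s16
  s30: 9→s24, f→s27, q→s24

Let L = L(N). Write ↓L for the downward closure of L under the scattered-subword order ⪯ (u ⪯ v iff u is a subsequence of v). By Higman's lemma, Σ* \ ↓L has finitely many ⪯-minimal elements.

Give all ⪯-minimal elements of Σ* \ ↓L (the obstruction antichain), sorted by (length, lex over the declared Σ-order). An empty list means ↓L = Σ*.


A = [q, 999, 9f9, f99, fff9, ff9fff].

|Q|=31, |F|=9, |δ|=82 (35 ε).
min D↑ (9 st, q0=0, F={1}): 0:q→1,9→2,f→3 1:q→1,9→1,f→1 2:q→1,9→4,f→4 3:q→1,9→4,f→5 4:q→1,9→1,f→4 5:q→1,9→6,f→4 6:q→1,9→1,f→7 7:q→1,9→1,f→8 8:q→1,9→1,f→1 (ε-aug+det+¬).
'q': N↓-sim [19, 1] end={s24} ∉↓L; 1/1 deletions ∈↓L.
'999': run [19, 16, 11, 6] end={s16,s22,s23,s24,s29,s4} — reject; 3/3 single-dels accept.
'9f9': |S_i|=[19, 16, 10, 6] end={s16,s22,s23,s24,s29,s4} rej; 3/3 deletions ∈↓L.
'f99': run [19, 13, 11, 6] end={s16,s22,s23,s24,s29,s4} ∉↓L; 3/3 deletions ∈↓L.
'fff9': N↓-sim [19, 13, 12, 10, 6] end={s16,s22,s23,s24,s29,s4} — reject; 4/4 del acc.
'ff9fff': run [19, 13, 12, 10, 7, 4, 2] end={s24,s4} — reject; 6/6 del acc.
6 words, ⪯-incomp.


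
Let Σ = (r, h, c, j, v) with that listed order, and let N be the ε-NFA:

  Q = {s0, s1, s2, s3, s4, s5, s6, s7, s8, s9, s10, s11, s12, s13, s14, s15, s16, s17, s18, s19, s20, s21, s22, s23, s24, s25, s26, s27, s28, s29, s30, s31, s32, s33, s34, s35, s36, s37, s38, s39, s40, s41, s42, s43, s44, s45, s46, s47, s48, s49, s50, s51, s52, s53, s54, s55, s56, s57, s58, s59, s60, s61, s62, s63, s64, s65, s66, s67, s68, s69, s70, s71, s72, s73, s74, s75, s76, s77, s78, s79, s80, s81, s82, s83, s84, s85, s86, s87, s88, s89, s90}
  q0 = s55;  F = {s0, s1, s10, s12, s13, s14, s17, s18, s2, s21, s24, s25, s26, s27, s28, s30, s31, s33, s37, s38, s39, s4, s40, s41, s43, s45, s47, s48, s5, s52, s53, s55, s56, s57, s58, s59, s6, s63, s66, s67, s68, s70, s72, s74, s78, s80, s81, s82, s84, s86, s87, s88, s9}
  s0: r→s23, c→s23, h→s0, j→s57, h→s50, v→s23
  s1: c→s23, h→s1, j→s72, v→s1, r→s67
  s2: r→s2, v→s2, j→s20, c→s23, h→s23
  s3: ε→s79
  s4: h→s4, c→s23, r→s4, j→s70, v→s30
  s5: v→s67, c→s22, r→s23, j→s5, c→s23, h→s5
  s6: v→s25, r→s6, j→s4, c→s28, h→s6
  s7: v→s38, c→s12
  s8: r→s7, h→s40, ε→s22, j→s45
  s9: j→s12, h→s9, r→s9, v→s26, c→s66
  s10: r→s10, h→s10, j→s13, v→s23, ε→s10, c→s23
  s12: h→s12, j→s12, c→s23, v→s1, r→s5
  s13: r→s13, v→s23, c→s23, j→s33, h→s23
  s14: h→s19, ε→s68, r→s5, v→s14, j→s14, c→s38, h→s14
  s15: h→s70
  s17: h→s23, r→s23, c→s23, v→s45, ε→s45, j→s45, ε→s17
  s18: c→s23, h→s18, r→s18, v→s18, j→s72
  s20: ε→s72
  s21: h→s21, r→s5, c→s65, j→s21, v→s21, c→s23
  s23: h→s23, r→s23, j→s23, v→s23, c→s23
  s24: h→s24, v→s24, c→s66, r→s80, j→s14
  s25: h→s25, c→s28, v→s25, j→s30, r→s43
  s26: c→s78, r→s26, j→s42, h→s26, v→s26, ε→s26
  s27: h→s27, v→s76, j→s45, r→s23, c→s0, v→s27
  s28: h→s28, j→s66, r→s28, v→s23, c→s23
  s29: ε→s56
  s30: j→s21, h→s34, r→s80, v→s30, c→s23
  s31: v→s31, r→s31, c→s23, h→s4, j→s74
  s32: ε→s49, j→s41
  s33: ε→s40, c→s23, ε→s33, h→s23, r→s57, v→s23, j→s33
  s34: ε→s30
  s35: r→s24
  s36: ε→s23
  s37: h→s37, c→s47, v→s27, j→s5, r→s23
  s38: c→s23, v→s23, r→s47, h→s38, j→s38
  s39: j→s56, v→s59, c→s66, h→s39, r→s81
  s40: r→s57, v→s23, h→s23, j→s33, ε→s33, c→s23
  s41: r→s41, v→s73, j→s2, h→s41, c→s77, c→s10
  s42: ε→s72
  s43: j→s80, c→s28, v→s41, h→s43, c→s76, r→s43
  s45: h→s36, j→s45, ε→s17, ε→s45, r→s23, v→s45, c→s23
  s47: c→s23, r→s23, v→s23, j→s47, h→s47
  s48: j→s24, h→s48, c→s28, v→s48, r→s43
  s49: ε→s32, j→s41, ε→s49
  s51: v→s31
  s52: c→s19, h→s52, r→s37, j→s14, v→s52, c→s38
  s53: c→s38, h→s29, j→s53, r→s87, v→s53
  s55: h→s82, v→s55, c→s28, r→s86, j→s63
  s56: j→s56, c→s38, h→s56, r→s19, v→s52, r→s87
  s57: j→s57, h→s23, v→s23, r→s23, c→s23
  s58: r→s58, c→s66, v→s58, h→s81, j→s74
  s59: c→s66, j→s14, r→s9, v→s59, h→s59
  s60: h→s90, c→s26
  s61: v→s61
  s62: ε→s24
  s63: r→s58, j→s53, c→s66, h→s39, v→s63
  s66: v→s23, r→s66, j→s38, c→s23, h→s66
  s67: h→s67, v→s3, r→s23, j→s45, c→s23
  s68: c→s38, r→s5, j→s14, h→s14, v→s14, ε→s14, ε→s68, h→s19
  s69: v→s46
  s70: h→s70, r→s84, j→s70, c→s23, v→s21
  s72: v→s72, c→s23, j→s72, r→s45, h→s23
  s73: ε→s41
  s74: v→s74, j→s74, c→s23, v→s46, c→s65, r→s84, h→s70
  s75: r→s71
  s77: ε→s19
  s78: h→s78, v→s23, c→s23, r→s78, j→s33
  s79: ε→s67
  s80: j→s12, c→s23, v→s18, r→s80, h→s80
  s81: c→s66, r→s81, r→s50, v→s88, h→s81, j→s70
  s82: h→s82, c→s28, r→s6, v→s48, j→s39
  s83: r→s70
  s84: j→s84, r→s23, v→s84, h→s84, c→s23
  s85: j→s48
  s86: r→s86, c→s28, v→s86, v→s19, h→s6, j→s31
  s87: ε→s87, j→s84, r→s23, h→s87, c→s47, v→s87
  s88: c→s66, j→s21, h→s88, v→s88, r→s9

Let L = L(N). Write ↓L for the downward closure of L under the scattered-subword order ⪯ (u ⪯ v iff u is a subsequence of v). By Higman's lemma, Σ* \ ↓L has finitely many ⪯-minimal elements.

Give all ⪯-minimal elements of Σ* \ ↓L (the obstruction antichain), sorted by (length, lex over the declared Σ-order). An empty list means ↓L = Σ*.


|Q|=91, |F|=53, |δ|=328 (27 ε).
min D↑ (51 st, q0=0, F={9}): 0:r→1,h→2,c→3,j→4,v→0 1:r→1,h→5,c→3,j→6,v→1 2:r→5,h→2,c→3,j→7,v→8 3:r→3,h→3,c→9,j→10,v→9 4:r→11,h→7,c→10,j→12,v→4 5:r→5,h→5,c→3,j→13,v→14 6:r→6,h→13,c→9,j→15,v→6 7:r→16,h→7,c→10,j→17,v→18 8:r→19,h→8,c→3,j→20,v→8 9:r→9,h→9,c→9,j→9,v→9 10:r→10,h→10,c→9,j→21,v→9 11:r→11,h→16,c→10,j→15,v→11 12:r→22,h→17,c→21,j→12,v→12 13:r→13,h→13,c→9,j→23,v→24 14:r→19,h→14,c→3,j→24,v→14 15:r→25,h→23,c→9,j→15,v→15 16:r→16,h→16,c→10,j→23,v→26 17:r→22,h→17,c→21,j→17,v→27 18:r→28,h→18,c→10,j→29,v→18 19:r→19,h→19,c→3,j→30,v→31 20:r→30,h→20,c→10,j→29,v→20 21:r→32,h→21,c→9,j→21,v→9 22:r→9,h→22,c→32,j→25,v→22 23:r→25,h→23,c→9,j→23,v→33 24:r→30,h→24,c→9,j→33,v→24 25:r→9,h→25,c→9,j→25,v→25 26:r→28,h→26,c→10,j→33,v→26 27:r→34,h→27,c→21,j→29,v→27 28:r→28,h→28,c→10,j→35,v→36 29:r→37,h→29,c→21,j→29,v→29 30:r→30,h→30,c→9,j→35,v→38 31:r→31,h→31,c→39,j→40,v→31 32:r→9,h→32,c→9,j→32,v→9 33:r→37,h→33,c→9,j→33,v→33 34:r→9,h→34,c→32,j→37,v→41 35:r→37,h→35,c→9,j→35,v→42 36:r→36,h→36,c→43,j→44,v→36 37:r→9,h→37,c→9,j→37,v→45 38:r→38,h→38,c→9,j→44,v→38 39:r→39,h→39,c→9,j→46,v→9 40:r→40,h→9,c→9,j→44,v→40 41:r→9,h→41,c→47,j→48,v→41 42:r→45,h→42,c→9,j→44,v→42 43:r→43,h→43,c→9,j→49,v→9 44:r→48,h→9,c→9,j→44,v→44 45:r→9,h→45,c→9,j→48,v→45 46:r→46,h→9,c→9,j→49,v→9 47:r→9,h→47,c→9,j→50,v→9 48:r→9,h→9,c→9,j→48,v→48 49:r→50,h→9,c→9,j→49,v→9 50:r→9,h→9,c→9,j→50,v→9 (ε-aug+det+¬).
'cc': N↓-sim [69, 18, 1] end={s23} rej; 2/2 deletions ∈↓L.
'cv': N↓-sim [69, 18, 1] end={s23} rej; 2/2 del acc.
'rjc': |S_i|=[69, 56, 34, 3] end={s22,s23,s65} — reject; 3/3 deletions ∈↓L.
'jjrr': |S_i|=[69, 57, 38, 19, 1] end={s23} rej; 4/4 single-dels accept.
'hvjrc': |S_i|=[69, 61, 53, 33, 23, 2] end={s22,s23} ∉↓L; 5/5 del acc.
'hvrvjh': |S_i|=[69, 61, 53, 39, 28, 12, 2] end={s23,s36} — reject; 6/6 deletions ∈↓L.
6 obstructions.

A = [cc, cv, rjc, jjrr, hvjrc, hvrvjh].


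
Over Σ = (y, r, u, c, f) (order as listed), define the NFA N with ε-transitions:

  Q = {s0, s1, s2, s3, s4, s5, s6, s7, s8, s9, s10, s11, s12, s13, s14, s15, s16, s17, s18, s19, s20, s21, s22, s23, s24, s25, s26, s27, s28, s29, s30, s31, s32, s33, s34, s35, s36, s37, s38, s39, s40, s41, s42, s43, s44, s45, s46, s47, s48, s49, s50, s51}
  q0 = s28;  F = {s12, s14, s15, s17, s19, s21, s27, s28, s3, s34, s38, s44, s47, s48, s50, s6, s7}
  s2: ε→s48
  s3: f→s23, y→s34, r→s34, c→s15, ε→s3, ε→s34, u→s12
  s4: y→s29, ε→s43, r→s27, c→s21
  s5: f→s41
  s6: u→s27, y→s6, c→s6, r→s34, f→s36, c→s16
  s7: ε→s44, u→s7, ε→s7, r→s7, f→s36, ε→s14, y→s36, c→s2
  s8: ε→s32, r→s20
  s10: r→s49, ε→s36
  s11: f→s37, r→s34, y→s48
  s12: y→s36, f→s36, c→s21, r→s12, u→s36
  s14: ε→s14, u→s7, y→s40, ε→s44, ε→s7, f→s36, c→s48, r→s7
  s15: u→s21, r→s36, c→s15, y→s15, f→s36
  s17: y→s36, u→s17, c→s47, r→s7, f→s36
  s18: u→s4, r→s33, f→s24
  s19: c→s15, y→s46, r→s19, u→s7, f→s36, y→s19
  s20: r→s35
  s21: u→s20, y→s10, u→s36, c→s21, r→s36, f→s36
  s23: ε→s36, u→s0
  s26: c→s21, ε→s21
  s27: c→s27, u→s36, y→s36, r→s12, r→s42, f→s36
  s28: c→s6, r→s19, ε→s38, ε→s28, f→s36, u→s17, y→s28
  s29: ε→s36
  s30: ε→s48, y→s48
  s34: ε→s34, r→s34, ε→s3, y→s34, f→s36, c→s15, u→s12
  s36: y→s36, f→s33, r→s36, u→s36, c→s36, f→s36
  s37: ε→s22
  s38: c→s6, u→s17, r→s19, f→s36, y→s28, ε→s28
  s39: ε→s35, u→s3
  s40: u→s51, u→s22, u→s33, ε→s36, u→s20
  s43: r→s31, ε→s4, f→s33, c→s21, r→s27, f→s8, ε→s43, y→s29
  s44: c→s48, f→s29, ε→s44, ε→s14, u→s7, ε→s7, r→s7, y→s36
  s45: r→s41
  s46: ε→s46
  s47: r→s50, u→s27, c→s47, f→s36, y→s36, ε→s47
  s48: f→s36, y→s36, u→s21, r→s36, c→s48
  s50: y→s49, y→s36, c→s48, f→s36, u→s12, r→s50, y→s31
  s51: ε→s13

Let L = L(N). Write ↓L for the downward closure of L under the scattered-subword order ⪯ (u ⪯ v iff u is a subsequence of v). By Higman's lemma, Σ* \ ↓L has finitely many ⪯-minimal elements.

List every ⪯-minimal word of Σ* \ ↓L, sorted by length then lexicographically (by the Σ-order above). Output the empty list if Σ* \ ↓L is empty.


Antichain: [f, uy, rcr, cuu].

|Q|=52, |F|=17, |δ|=157 (32 ε).
min D↑ (14 st, q0=0, F={4}): 0:y→0,r→1,u→2,c→3,f→4 1:y→1,r→1,u→5,c→6,f→4 2:y→4,r→5,u→2,c→7,f→4 3:y→3,r→8,u→9,c→3,f→4 4:y→4,r→4,u→4,c→4,f→4 5:y→4,r→5,u→5,c→10,f→4 6:y→6,r→4,u→11,c→6,f→4 7:y→4,r→12,u→9,c→7,f→4 8:y→8,r→8,u→13,c→6,f→4 9:y→4,r→13,u→4,c→9,f→4 10:y→4,r→4,u→11,c→10,f→4 11:y→4,r→4,u→4,c→11,f→4 12:y→4,r→12,u→13,c→10,f→4 13:y→4,r→13,u→4,c→11,f→4 (ε-aug+det+¬).
'f': run [35, 5] end={s0,s23,s29,s33,s36} rej; 1/1 deletions ∈↓L.
'uy': N↓-sim [35, 25, 11] end={s10,s13,s20,s22,s31,s33,s35,s36,s40,s49,s51} ∉↓L; 2/2 deletions ∈↓L.
'rcr': |S_i|=[35, 28, 10, 4] end={s33,s35,s36,s49} rej; 3/3 single-dels accept.
'cuu': |S_i|=[35, 22, 11, 4] end={s20,s33,s35,s36} rej; 3/3 deletions ∈↓L.
4 obstructions.


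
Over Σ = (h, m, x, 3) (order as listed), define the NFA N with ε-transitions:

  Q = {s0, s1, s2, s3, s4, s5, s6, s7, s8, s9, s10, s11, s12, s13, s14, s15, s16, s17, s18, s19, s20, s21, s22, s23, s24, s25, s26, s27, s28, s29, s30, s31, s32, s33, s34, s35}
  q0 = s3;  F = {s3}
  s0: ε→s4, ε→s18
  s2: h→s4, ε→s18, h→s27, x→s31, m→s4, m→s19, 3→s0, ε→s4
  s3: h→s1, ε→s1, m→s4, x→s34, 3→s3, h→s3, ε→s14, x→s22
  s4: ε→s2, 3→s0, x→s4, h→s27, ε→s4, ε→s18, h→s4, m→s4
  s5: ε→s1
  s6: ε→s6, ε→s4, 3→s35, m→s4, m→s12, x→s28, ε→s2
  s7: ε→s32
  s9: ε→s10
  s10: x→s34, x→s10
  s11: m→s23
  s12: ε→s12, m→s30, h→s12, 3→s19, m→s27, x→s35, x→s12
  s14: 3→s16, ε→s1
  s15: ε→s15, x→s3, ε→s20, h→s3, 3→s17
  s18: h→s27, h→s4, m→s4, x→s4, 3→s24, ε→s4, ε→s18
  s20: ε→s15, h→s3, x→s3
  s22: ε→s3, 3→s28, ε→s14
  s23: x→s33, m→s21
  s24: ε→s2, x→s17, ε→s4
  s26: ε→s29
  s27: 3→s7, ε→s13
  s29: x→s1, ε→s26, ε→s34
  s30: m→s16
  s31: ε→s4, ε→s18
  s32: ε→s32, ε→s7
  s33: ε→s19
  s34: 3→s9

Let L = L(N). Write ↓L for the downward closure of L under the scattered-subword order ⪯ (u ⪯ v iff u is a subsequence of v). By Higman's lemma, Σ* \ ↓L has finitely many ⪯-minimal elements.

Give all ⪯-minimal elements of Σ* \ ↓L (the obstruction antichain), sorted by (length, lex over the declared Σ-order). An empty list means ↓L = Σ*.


|Q|=36, |F|=1, |δ|=84 (35 ε).
min D↑ (2 st, q0=0, F={1}): 0:h→0,m→1,x→0,3→0 1:h→1,m→1,x→1,3→1.
'm': |S_i|=[21, 12] end={s0,s13,s17,s18,s19,s2,s24,s27,s31,s32,s4,s7} — reject; 1/1 single-dels accept.
1 obstructions.

min(Σ*\↓L) = [m].


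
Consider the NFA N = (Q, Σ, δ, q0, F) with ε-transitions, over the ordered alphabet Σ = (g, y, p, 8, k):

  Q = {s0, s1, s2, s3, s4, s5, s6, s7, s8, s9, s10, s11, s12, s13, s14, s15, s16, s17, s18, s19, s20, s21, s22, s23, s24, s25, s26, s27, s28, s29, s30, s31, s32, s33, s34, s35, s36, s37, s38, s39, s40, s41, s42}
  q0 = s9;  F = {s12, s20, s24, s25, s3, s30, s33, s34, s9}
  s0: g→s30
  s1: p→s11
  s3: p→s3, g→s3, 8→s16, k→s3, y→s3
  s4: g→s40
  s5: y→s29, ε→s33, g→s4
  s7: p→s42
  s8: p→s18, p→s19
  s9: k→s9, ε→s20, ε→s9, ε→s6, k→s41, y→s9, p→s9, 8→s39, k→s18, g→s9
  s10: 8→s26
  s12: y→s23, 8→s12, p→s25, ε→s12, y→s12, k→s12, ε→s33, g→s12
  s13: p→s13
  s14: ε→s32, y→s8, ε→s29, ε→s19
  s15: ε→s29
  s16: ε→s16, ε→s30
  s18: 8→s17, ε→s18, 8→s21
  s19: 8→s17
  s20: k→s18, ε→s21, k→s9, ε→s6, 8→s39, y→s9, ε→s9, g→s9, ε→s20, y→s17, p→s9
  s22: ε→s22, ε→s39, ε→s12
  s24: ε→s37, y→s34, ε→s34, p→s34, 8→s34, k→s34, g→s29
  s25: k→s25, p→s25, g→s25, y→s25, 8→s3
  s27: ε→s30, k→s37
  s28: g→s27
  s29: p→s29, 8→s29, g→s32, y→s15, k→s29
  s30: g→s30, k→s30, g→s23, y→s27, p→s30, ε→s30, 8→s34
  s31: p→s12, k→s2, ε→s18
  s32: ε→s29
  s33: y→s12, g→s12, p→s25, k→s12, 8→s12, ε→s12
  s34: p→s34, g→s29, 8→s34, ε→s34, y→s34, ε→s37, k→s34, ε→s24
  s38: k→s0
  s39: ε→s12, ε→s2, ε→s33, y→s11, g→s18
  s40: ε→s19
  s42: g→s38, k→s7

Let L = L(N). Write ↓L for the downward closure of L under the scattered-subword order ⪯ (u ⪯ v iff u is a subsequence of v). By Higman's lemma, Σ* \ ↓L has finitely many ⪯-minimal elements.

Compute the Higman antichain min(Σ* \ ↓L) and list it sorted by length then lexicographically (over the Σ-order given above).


Antichain: [8p888g].

|Q|=43, |F|=9, |δ|=113 (34 ε).
min D↑ (7 st, q0=0, F={6}): 0:g→0,y→0,p→0,8→1,k→0 1:g→1,y→1,p→2,8→1,k→1 2:g→2,y→2,p→2,8→3,k→2 3:g→3,y→3,p→3,8→4,k→3 4:g→4,y→4,p→4,8→5,k→4 5:g→6,y→5,p→5,8→5,k→5 6:g→6,y→6,p→6,8→6,k→6.
'8p888g': run [24, 20, 12, 11, 10, 6, 3] end={s15,s29,s32} rej; 6/6 del acc.
1 minimals (antichain).


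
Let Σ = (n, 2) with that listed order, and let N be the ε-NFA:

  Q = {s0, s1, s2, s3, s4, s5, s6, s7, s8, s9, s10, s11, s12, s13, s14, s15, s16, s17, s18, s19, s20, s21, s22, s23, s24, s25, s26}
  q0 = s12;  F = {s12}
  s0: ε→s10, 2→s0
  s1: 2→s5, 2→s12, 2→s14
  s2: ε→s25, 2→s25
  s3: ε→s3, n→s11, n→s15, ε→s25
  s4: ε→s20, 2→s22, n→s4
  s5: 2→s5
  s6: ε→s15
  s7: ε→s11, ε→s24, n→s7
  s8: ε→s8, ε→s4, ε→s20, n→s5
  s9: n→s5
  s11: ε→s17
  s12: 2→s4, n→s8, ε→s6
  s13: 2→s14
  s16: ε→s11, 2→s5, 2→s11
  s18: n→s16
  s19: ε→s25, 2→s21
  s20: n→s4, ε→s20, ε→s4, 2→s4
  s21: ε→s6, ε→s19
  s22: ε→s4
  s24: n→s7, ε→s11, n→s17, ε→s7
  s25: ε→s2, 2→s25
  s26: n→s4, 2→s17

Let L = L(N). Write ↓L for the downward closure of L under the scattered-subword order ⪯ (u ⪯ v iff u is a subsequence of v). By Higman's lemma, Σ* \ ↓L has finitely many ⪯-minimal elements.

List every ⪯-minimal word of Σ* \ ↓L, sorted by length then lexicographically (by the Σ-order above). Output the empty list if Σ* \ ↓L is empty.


|Q|=27, |F|=1, |δ|=50 (23 ε).
min D↑ (2 st, q0=0, F={1}): 0:n→1,2→1 1:n→1,2→1 (ε-aug+det+¬).
'n': N↓-sim [8, 5] end={s20,s22,s4,s5,s8} — reject; 1/1 single-dels accept.
'2': N↓-sim [8, 4] end={s20,s22,s4,s5} ∉↓L; 1/1 single-dels accept.
2 words, ⪯-incomp.

min(Σ*\↓L) = [n, 2].


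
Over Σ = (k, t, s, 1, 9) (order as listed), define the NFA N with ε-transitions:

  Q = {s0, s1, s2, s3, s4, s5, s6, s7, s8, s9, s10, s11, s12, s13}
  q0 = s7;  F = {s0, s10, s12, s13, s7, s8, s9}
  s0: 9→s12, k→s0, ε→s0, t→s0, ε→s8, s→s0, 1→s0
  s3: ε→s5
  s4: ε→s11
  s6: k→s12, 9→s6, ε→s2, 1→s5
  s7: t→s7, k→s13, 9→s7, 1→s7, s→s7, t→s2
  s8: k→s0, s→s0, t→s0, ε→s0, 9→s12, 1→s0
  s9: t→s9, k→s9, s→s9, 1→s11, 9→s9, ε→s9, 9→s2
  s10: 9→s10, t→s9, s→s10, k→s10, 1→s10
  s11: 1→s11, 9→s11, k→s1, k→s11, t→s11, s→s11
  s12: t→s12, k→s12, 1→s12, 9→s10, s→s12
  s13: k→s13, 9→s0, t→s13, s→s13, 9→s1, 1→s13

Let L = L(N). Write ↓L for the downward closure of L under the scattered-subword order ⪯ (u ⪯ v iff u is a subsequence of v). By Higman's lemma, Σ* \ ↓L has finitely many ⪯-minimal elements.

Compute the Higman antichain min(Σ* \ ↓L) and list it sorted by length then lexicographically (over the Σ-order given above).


|Q|=14, |F|=7, |δ|=54 (7 ε).
min D↑ (7 st, q0=0, F={6}): 0:k→1,t→0,s→0,1→0,9→0 1:k→1,t→1,s→1,1→1,9→2 2:k→2,t→2,s→2,1→2,9→3 3:k→3,t→3,s→3,1→3,9→4 4:k→4,t→5,s→4,1→4,9→4 5:k→5,t→5,s→5,1→6,9→5 6:k→6,t→6,s→6,1→6,9→6.
'k999t1': run [10, 9, 8, 6, 5, 4, 2] end={s1,s11} — reject; 6/6 del acc.
1 obstructions.

min(Σ*\↓L) = [k999t1].


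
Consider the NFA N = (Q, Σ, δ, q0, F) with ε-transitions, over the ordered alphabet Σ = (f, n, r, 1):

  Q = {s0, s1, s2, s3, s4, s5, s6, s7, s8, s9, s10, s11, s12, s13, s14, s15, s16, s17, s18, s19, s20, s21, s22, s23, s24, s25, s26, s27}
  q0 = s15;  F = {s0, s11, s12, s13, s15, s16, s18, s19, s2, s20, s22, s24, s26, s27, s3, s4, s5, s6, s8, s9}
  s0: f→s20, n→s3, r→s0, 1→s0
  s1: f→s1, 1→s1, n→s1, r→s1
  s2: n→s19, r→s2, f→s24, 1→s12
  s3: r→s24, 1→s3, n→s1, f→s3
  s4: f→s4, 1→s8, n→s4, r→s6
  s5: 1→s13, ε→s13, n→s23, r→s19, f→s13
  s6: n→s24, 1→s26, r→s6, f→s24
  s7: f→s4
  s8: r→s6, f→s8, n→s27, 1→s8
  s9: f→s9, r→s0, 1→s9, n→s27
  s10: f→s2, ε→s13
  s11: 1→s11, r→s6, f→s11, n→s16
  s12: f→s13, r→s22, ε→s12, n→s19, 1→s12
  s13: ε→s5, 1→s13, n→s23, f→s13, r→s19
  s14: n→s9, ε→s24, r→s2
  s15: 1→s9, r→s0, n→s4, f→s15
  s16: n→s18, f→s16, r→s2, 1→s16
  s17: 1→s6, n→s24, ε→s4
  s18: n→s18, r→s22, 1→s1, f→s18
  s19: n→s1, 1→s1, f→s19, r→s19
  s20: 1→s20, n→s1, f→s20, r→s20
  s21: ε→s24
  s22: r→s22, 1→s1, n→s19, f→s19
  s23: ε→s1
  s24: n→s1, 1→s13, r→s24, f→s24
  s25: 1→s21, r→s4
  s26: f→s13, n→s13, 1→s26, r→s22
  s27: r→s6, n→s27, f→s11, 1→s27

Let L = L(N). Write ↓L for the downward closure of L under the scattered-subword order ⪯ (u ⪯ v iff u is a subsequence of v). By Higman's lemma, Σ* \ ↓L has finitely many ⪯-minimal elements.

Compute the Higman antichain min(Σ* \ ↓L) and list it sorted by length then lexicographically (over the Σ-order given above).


Antichain: [rfn, rnn, nr1r1, 1nfnn1].

|Q|=28, |F|=20, |δ|=100 (8 ε).
min D↑ (20 st, q0=0, F={11}): 0:f→0,n→1,r→2,1→3 1:f→1,n→1,r→4,1→5 2:f→6,n→7,r→2,1→2 3:f→3,n→8,r→2,1→3 4:f→9,n→9,r→4,1→10 5:f→5,n→8,r→4,1→5 6:f→6,n→11,r→6,1→6 7:f→7,n→11,r→9,1→7 8:f→12,n→8,r→4,1→8 9:f→9,n→11,r→9,1→13 10:f→13,n→13,r→14,1→10 11:f→11,n→11,r→11,1→11 12:f→12,n→15,r→4,1→12 13:f→13,n→11,r→16,1→13 14:f→16,n→16,r→14,1→11 15:f→15,n→17,r→18,1→15 16:f→16,n→11,r→16,1→11 17:f→17,n→17,r→14,1→11 18:f→9,n→16,r→18,1→19 19:f→13,n→16,r→14,1→19 [Hopcroft].
'rfn': |S_i|=[22, 14, 8, 2] end={s1,s23} ∉↓L; 3/3 single-dels accept.
'rnn': run [22, 14, 7, 2] end={s1,s23} rej; 3/3 deletions ∈↓L.
'nr1r1': run [22, 18, 11, 8, 3, 1] end={s1} rej; 5/5 deletions ∈↓L.
'1nfnn1': run [22, 20, 16, 15, 11, 5, 1] end={s1} — reject; 6/6 del acc.
4 minimals (antichain).


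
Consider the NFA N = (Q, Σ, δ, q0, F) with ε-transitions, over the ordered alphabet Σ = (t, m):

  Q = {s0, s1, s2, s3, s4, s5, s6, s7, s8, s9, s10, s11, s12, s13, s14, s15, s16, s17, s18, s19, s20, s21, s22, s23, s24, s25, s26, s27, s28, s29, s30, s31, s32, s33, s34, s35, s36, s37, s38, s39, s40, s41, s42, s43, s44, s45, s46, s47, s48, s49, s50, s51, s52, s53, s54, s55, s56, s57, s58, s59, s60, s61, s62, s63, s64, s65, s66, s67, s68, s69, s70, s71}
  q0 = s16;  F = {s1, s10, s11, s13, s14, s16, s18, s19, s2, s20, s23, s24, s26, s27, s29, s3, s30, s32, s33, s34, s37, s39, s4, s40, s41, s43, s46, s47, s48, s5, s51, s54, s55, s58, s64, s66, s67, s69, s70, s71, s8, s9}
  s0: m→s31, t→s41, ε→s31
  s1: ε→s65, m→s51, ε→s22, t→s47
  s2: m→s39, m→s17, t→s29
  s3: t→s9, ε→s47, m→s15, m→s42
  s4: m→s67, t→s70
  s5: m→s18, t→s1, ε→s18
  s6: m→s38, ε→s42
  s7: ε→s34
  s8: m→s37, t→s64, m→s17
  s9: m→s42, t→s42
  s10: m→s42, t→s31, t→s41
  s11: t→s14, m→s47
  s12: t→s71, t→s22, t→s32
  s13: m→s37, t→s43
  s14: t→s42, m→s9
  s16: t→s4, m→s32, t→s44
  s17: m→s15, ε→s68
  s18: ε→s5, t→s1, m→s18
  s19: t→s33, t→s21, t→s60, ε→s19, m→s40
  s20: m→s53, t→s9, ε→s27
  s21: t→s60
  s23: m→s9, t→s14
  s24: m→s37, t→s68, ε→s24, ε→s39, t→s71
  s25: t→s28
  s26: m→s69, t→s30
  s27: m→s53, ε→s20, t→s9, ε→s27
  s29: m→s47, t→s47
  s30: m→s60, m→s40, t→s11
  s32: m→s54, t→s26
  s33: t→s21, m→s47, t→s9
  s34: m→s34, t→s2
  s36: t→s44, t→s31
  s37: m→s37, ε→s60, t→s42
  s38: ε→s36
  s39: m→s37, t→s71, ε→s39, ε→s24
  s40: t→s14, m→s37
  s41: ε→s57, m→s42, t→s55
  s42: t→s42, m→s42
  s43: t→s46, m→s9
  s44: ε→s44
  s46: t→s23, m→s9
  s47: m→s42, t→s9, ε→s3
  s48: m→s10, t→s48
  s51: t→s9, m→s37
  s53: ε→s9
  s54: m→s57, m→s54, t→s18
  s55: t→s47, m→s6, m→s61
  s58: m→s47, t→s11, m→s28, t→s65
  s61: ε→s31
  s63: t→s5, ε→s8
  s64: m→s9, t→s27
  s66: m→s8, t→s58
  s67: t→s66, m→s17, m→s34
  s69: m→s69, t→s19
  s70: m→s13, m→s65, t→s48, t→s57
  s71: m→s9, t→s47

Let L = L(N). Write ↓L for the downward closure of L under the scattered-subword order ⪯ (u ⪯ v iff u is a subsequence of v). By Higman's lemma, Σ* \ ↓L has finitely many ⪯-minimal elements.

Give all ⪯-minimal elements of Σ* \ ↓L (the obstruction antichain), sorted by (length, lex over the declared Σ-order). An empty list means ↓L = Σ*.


min(Σ*\↓L) = [tttmm, ttmmt, mttttt, mttmtt, mmtttm].

|Q|=72, |F|=42, |δ|=140 (25 ε).
min D↑ (39 st, q0=0, F={25}): 0:t→1,m→2 1:t→3,m→4 2:t→5,m→6 3:t→7,m→8 4:t→9,m→10 5:t→11,m→12 6:t→13,m→6 7:t→7,m→14 8:t→15,m→16 9:t→17,m→18 10:t→19,m→10 11:t→20,m→21 12:t→22,m→12 13:t→23,m→13 14:t→24,m→25 15:t→26,m→27 16:t→25,m→16 17:t→20,m→28 18:t→29,m→16 19:t→30,m→31 20:t→32,m→28 21:t→32,m→16 22:t→33,m→21 23:t→28,m→34 24:t→35,m→25 25:t→25,m→25 26:t→36,m→27 27:t→25,m→25 28:t→27,m→25 29:t→37,m→27 30:t→28,m→28 31:t→38,m→16 32:t→25,m→27 33:t→27,m→28 34:t→27,m→16 35:t→28,m→25 36:t→32,m→27 37:t→27,m→27 38:t→28,m→27.
'tttmm': run [59, 56, 49, 34, 17, 8] end={s15,s31,s36,s38,s42,s44,s6,s61} rej; 5/5 single-dels accept.
'ttmmt': run [59, 56, 49, 36, 14, 3] end={s31,s42,s44} — reject; 5/5 del acc.
'mttttt': |S_i|=[59, 55, 49, 36, 17, 5, 2] end={s42,s60} rej; 6/6 single-dels accept.
'mttmtt': run [59, 55, 49, 36, 18, 5, 1] end={s42} ∉↓L; 6/6 del acc.
'mmtttm': N↓-sim [59, 55, 41, 31, 20, 7, 2] end={s15,s42} ∉↓L; 6/6 deletions ∈↓L.
5 words, ⪯-incomp.


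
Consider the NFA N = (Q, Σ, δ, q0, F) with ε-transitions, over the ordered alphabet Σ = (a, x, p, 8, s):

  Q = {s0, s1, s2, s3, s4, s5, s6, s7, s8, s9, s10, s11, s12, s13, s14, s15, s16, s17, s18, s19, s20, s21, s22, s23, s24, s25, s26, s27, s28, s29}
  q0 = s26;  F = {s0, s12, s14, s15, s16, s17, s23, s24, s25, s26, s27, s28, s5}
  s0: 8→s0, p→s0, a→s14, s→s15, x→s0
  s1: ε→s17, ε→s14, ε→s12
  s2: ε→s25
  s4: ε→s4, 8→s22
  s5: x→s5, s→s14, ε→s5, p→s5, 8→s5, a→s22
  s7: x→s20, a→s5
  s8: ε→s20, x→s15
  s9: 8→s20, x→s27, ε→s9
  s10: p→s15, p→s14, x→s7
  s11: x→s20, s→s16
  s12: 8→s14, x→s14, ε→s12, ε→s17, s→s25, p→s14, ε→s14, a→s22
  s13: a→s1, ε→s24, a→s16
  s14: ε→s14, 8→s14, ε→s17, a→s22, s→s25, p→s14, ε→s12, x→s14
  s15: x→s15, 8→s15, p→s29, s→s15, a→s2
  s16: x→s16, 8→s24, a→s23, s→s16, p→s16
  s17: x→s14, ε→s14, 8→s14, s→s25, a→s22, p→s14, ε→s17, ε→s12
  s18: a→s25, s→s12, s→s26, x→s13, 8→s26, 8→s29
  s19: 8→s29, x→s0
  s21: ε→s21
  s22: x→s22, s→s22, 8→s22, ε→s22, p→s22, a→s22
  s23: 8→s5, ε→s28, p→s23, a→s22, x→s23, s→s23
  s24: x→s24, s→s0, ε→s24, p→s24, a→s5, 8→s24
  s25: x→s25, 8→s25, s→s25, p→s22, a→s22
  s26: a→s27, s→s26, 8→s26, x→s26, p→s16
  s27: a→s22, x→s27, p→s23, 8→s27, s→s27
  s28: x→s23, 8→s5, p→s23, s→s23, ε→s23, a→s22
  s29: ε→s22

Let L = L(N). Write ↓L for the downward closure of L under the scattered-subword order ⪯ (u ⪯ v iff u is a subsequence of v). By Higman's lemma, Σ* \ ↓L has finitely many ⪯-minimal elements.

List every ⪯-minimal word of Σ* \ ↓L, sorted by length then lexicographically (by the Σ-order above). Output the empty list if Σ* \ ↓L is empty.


|Q|=30, |F|=13, |δ|=115 (24 ε).
min D↑ (11 st, q0=0, F={3}): 0:a→1,x→0,p→2,8→0,s→0 1:a→3,x→1,p→4,8→1,s→1 2:a→4,x→2,p→2,8→5,s→2 3:a→3,x→3,p→3,8→3,s→3 4:a→3,x→4,p→4,8→6,s→4 5:a→6,x→5,p→5,8→5,s→7 6:a→3,x→6,p→6,8→6,s→8 7:a→8,x→7,p→7,8→7,s→9 8:a→3,x→8,p→8,8→8,s→10 9:a→10,x→9,p→3,8→9,s→9 10:a→3,x→10,p→3,8→10,s→10.
'aa': N↓-sim [16, 10, 1] end={s22} — reject; 2/2 single-dels accept.
'p8ssp': run [16, 14, 11, 9, 5, 2] end={s22,s29} — reject; 5/5 deletions ∈↓L.
2 minimals (antichain).

A = [aa, p8ssp].


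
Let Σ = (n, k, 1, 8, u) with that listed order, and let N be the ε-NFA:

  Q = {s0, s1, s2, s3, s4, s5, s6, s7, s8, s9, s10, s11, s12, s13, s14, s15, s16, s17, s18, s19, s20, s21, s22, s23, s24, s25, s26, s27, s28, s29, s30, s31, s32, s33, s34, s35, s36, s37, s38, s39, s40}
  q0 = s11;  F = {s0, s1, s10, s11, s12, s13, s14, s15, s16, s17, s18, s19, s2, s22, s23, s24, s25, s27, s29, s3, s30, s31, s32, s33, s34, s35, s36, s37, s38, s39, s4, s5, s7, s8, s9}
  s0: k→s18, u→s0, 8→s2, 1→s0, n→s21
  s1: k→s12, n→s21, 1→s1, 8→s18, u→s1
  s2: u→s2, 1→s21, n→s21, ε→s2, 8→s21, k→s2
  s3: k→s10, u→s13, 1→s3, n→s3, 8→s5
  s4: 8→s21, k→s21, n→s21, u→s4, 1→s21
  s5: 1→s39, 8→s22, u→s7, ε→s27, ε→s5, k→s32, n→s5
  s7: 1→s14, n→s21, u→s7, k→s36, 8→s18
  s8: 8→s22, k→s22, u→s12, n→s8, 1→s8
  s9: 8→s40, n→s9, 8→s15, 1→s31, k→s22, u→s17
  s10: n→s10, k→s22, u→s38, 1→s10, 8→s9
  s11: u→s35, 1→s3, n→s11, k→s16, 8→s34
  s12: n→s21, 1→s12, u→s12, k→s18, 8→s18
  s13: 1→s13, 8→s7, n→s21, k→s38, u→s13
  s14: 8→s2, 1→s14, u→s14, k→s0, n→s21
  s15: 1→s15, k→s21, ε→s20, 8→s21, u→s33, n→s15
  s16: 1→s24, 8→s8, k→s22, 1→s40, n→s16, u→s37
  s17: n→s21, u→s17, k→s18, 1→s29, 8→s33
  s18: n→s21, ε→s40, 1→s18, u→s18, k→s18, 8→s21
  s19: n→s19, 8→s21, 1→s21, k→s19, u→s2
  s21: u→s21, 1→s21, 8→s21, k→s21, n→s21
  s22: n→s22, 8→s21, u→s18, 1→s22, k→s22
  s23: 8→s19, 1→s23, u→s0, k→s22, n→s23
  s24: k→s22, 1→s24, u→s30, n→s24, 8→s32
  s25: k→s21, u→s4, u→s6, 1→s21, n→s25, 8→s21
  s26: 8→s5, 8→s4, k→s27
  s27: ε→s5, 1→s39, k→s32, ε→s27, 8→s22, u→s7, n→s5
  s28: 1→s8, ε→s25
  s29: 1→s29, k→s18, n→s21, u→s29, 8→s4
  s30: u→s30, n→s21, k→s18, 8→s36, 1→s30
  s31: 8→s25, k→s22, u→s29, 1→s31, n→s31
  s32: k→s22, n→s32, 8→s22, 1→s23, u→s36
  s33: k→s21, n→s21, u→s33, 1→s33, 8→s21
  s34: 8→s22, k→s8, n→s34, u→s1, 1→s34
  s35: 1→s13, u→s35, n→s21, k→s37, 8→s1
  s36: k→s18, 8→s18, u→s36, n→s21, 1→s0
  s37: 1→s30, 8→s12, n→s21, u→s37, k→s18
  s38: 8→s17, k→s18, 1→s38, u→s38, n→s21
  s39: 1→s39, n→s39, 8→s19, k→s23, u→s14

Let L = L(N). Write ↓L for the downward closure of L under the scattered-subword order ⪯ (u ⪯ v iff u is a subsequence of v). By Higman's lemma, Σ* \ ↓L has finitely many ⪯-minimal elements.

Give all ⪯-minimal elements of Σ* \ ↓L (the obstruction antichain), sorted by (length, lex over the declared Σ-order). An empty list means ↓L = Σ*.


|Q|=41, |F|=35, |δ|=195 (8 ε).
min D↑ (35 st, q0=0, F={13}): 0:n→0,k→1,1→2,8→3,u→4 1:n→1,k→5,1→6,8→7,u→8 2:n→2,k→9,1→2,8→10,u→11 3:n→3,k→7,1→3,8→5,u→12 4:n→13,k→8,1→11,8→12,u→4 5:n→5,k→5,1→5,8→13,u→14 6:n→6,k→5,1→6,8→15,u→16 7:n→7,k→5,1→7,8→5,u→17 8:n→13,k→14,1→16,8→17,u→8 9:n→9,k→5,1→9,8→18,u→19 10:n→10,k→15,1→20,8→5,u→21 11:n→13,k→19,1→11,8→21,u→11 12:n→13,k→17,1→12,8→14,u→12 13:n→13,k→13,1→13,8→13,u→13 14:n→13,k→14,1→14,8→13,u→14 15:n→15,k→5,1→22,8→5,u→23 16:n→13,k→14,1→16,8→23,u→16 17:n→13,k→14,1→17,8→14,u→17 18:n→18,k→5,1→24,8→25,u→26 19:n→13,k→14,1→19,8→26,u→19 20:n→20,k→22,1→20,8→27,u→28 21:n→13,k→23,1→28,8→14,u→21 22:n→22,k→5,1→22,8→27,u→29 23:n→13,k→14,1→29,8→14,u→23 24:n→24,k→5,1→24,8→30,u→31 25:n→25,k→13,1→25,8→13,u→32 26:n→13,k→14,1→31,8→32,u→26 27:n→27,k→27,1→13,8→13,u→33 28:n→13,k→29,1→28,8→33,u→28 29:n→13,k→14,1→29,8→33,u→29 30:n→30,k→13,1→13,8→13,u→34 31:n→13,k→14,1→31,8→34,u→31 32:n→13,k→13,1→32,8→13,u→32 33:n→13,k→33,1→13,8→13,u→33 34:n→13,k→13,1→13,8→13,u→34 [Hopcroft].
'un': |S_i|=[39, 20, 1] end={s21} ∉↓L; 2/2 single-dels accept.
'kk8': N↓-sim [39, 28, 6, 1] end={s21} — reject; 3/3 del acc.
'888': run [39, 29, 12, 1] end={s21} rej; 3/3 del acc.
'1k88k': run [39, 35, 24, 16, 8, 1] end={s21} rej; 5/5 deletions ∈↓L.
'18181': run [39, 35, 25, 18, 6, 1] end={s21} — reject; 5/5 deletions ∈↓L.
5 obstructions.

min(Σ*\↓L) = [un, kk8, 888, 1k88k, 18181].


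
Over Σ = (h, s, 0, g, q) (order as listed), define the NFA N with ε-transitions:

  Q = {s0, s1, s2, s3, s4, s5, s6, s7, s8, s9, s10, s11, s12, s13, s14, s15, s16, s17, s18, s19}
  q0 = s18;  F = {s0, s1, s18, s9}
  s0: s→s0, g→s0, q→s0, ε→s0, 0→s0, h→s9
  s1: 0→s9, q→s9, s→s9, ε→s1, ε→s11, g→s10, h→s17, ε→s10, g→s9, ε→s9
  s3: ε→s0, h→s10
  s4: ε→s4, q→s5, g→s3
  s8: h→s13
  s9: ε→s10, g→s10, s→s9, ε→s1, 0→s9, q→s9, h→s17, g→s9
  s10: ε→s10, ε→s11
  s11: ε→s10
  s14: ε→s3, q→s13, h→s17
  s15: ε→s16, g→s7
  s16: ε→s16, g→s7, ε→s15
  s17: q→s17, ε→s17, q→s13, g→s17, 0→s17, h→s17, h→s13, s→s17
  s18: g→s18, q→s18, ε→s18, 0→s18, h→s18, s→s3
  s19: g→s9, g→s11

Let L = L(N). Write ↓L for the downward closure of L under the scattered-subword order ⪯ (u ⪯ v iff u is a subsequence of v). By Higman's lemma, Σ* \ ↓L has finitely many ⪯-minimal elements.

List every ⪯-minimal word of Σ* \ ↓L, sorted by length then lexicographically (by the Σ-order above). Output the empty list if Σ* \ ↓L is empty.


A = [shh].

|Q|=20, |F|=4, |δ|=57 (18 ε).
min D↑ (4 st, q0=0, F={3}): 0:h→0,s→1,0→0,g→0,q→0 1:h→2,s→1,0→1,g→1,q→1 2:h→3,s→2,0→2,g→2,q→2 3:h→3,s→3,0→3,g→3,q→3 [Hopcroft].
'shh': N↓-sim [9, 8, 6, 2] end={s13,s17} — reject; 3/3 single-dels accept.
1 words, ⪯-incomp.


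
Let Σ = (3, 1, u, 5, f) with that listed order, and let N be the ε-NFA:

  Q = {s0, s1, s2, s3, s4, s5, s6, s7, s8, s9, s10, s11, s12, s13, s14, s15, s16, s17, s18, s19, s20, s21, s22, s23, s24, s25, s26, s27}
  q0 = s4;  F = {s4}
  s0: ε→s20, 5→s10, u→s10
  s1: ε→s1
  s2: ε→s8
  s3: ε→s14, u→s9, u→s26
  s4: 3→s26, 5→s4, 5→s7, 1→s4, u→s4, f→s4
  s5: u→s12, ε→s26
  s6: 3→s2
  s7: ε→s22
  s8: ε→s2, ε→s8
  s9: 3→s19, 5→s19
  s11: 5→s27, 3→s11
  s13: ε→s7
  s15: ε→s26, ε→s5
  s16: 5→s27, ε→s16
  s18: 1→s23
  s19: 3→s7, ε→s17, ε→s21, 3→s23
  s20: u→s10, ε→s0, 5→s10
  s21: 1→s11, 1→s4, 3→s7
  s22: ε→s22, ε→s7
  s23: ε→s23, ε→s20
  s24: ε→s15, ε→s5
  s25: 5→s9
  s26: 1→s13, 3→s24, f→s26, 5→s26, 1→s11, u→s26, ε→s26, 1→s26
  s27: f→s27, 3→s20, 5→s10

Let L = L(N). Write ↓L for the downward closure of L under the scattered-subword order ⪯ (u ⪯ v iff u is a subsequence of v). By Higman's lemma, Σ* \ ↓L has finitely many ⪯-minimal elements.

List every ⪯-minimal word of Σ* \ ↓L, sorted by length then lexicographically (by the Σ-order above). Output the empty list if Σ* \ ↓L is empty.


min(Σ*\↓L) = [3].

|Q|=28, |F|=1, |δ|=58 (22 ε).
min D↑ (2 st, q0=0, F={1}): 0:3→1,1→0,u→0,5→0,f→0 1:3→1,1→1,u→1,5→1,f→1 (ε-aug+det+¬).
'3': |S_i|=[14, 13] end={s0,s10,s11,s12,s13,s15,s20,s22,s24,s26,s27,s5,…} — reject; 1/1 del acc.
1 words, ⪯-incomp.
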